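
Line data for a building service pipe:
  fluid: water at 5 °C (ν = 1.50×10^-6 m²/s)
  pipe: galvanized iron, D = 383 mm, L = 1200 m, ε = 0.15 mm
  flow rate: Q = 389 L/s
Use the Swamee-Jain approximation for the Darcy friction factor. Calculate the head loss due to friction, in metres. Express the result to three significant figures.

h_f ≈ 30.2 m

V = 4Q/(πD²) = 4·0.389/(π·0.383²) = 3.376 m/s
Re = VD/ν = 3.376·0.383/1.50×10^-6 = 8.62×10^5 → turbulent
ε/D = 0.15/383 = 3.92×10^-4
Swamee-Jain: f = 0.01661
h_f = f(L/D)V²/(2g) = 0.01661·(1200/0.383)·3.376²/(2·9.81) = 30.24 m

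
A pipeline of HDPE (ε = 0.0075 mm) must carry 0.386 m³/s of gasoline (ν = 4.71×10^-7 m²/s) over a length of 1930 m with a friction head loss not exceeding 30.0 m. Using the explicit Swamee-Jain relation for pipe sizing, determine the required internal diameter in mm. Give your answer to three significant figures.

Swamee-Jain (Type III): D = 0.66·[ε^1.25·(LQ²/(gh_f))^4.75 + ν·Q^9.4·(L/(gh_f))^5.2]^0.04
LQ²/(gh_f) = 0.9771; L/(gh_f) = 6.558
Term 1 = ε^1.25·(…)^4.75 = 3.52×10^-7; Term 2 = ν·Q^9.4·(…)^5.2 = 1.08×10^-6
D = 0.66·(3.52×10^-7 + 1.08×10^-6)^0.04 = 0.3853 m = 385 mm
Check: V = 3.31 m/s, Re = 2.71×10^6, f = 0.01069, h_f = 29.9 m ≈ 30.0 m ✓

D ≈ 385 mm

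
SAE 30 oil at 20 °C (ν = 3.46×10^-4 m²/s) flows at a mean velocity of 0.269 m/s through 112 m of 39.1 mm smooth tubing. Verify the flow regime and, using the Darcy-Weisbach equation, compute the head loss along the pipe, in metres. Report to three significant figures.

h_f ≈ 22.2 m

Re = VD/ν = 0.269·0.03910/3.46×10^-4 = 30.4 → laminar (Re < 2300)
f = 64/Re = 2.105
h_f = f(L/D)V²/(2g) = 2.105·(112/0.03910)·0.269²/(2·9.81) = 22.24 m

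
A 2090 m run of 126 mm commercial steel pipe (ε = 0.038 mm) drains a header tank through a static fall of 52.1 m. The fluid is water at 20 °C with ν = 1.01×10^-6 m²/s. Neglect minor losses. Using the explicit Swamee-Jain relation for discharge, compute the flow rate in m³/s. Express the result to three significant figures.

Swamee-Jain (Type II): Q = -0.965·√(gD⁵h_f/L)·ln[ε/(3.7D) + √(3.17ν²L/(gD³h_f))]
√(gD⁵h_f/L) = √(9.81·0.126⁵·52.1/2090) = 0.002787
ε/(3.7D) = 8.15×10^-5; √(3.17ν²L/(gD³h_f)) = 8.13×10^-5
Q = -0.965·0.002787·ln(1.628×10^-4) = 0.02346 m³/s
Check: V = 1.88 m/s, Re = 2.35×10^5, f = 0.01749, h_f = 52.3 m ≈ 52.1 m ✓

Q ≈ 0.0235 m³/s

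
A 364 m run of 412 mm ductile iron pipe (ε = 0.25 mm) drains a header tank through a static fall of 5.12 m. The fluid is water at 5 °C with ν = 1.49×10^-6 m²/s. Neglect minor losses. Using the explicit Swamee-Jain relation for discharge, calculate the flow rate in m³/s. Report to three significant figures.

Swamee-Jain (Type II): Q = -0.965·√(gD⁵h_f/L)·ln[ε/(3.7D) + √(3.17ν²L/(gD³h_f))]
√(gD⁵h_f/L) = √(9.81·0.412⁵·5.12/364) = 0.04047
ε/(3.7D) = 1.64×10^-4; √(3.17ν²L/(gD³h_f)) = 2.70×10^-5
Q = -0.965·0.04047·ln(1.910×10^-4) = 0.3344 m³/s
Check: V = 2.51 m/s, Re = 6.94×10^5, f = 0.01818, h_f = 5.15 m ≈ 5.12 m ✓

Q ≈ 0.334 m³/s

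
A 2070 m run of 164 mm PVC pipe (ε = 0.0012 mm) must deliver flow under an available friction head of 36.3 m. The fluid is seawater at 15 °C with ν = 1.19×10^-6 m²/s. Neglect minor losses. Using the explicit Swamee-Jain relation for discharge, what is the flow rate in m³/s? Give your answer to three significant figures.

Swamee-Jain (Type II): Q = -0.965·√(gD⁵h_f/L)·ln[ε/(3.7D) + √(3.17ν²L/(gD³h_f))]
√(gD⁵h_f/L) = √(9.81·0.164⁵·36.3/2070) = 0.004518
ε/(3.7D) = 1.98×10^-6; √(3.17ν²L/(gD³h_f)) = 7.69×10^-5
Q = -0.965·0.004518·ln(7.889×10^-5) = 0.04119 m³/s
Check: V = 1.95 m/s, Re = 2.69×10^5, f = 0.01476, h_f = 36.1 m ≈ 36.3 m ✓

Q ≈ 0.0412 m³/s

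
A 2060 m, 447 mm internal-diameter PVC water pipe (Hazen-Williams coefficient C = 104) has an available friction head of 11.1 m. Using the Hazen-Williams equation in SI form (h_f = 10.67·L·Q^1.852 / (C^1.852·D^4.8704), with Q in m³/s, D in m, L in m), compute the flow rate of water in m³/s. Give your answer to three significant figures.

Q ≈ 0.208 m³/s

Rearranging: Q = [h_f·C^1.852·D^4.8704 / (10.67·L)]^(1/1.852)
Q = [11.1·104^1.852·0.447^4.8704 / (10.67·2060)]^0.540 = 0.2076 m³/s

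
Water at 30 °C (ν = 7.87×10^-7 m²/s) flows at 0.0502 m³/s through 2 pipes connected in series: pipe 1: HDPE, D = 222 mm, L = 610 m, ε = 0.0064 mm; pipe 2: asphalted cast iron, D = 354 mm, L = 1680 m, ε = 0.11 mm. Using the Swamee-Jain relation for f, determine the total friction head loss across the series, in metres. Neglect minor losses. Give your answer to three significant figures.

Pipe 1: V = 1.297 m/s, Re = 3.66×10^5, ε/D = 2.88×10^-5, f = 0.01423, h_1 = f(L/D)V²/2g = 3.351 m
Pipe 2: V = 0.5100 m/s, Re = 2.29×10^5, ε/D = 3.11×10^-4, f = 0.01759, h_2 = f(L/D)V²/2g = 1.107 m
Series → Q common, losses add: H = Σh = 4.458 m

H ≈ 4.46 m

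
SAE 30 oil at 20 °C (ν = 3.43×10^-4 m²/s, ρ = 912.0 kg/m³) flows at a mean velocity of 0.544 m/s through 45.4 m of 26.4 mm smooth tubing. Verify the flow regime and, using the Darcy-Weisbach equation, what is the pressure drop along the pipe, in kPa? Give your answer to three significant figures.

Δp ≈ 355 kPa

Re = VD/ν = 0.544·0.02640/3.43×10^-4 = 41.9 → laminar (Re < 2300)
f = 64/Re = 1.529
h_f = f(L/D)V²/(2g) = 1.529·(45.4/0.02640)·0.544²/(2·9.81) = 39.65 m
Δp = ρg·h_f = 912.0·9.81·39.65 = 354.7 kPa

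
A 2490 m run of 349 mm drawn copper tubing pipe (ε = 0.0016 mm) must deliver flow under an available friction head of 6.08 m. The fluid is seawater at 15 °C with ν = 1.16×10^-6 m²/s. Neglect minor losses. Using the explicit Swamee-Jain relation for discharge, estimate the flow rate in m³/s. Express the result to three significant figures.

Q ≈ 0.103 m³/s

Swamee-Jain (Type II): Q = -0.965·√(gD⁵h_f/L)·ln[ε/(3.7D) + √(3.17ν²L/(gD³h_f))]
√(gD⁵h_f/L) = √(9.81·0.349⁵·6.08/2490) = 0.01114
ε/(3.7D) = 1.24×10^-6; √(3.17ν²L/(gD³h_f)) = 6.47×10^-5
Q = -0.965·0.01114·ln(6.596×10^-5) = 0.1035 m³/s
Check: V = 1.08 m/s, Re = 3.25×10^5, f = 0.01421, h_f = 6.05 m ≈ 6.08 m ✓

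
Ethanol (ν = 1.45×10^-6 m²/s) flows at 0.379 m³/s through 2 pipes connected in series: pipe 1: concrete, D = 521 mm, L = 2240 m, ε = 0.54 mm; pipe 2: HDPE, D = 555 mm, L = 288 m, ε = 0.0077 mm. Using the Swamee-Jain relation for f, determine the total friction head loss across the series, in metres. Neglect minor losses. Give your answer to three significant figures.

H ≈ 15.0 m

Pipe 1: V = 1.778 m/s, Re = 6.39×10^5, ε/D = 0.00104, f = 0.02038, h_1 = f(L/D)V²/2g = 14.11 m
Pipe 2: V = 1.567 m/s, Re = 6.00×10^5, ε/D = 1.39×10^-5, f = 0.01292, h_2 = f(L/D)V²/2g = 0.8388 m
Series → Q common, losses add: H = Σh = 14.95 m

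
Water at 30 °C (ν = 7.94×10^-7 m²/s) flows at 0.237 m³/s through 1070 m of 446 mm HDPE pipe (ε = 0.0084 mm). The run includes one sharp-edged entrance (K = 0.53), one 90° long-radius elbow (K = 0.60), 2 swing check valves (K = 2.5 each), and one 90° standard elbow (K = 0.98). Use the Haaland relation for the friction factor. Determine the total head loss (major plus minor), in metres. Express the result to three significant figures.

H_L ≈ 4.27 m

V = 4Q/(πD²) = 1.517 m/s; V²/2g = 0.1173 m
Re = 8.52×10^5, ε/D = 1.88×10^-5 → f = 0.01222 (Haaland)
Major: h_f = f(L/D)·V²/2g = 0.01222·2399·0.1173 = 3.439 m
Minor: ΣK = 7.11; h_m = ΣK·V²/2g = 0.8340 m
Total H_L = 3.439 + 0.8340 = 4.273 m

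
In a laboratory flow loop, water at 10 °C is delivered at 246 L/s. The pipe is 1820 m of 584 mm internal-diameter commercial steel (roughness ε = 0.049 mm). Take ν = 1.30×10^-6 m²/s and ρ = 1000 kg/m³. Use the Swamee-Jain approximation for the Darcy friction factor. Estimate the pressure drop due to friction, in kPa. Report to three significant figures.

Δp ≈ 19.2 kPa

V = 4Q/(πD²) = 4·0.246/(π·0.584²) = 0.9184 m/s
Re = VD/ν = 0.9184·0.584/1.30×10^-6 = 4.13×10^5 → turbulent
ε/D = 0.049/584 = 8.39×10^-5
Swamee-Jain: f = 0.01463
h_f = f(L/D)V²/(2g) = 0.01463·(1820/0.584)·0.9184²/(2·9.81) = 1.959 m
Δp = ρg·h_f = 1000·9.81·1.959 = 19.22 kPa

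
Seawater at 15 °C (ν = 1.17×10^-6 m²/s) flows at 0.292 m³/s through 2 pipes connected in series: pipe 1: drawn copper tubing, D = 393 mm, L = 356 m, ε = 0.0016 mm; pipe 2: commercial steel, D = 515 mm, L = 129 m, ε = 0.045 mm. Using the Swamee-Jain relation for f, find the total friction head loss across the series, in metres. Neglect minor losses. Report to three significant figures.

H ≈ 3.59 m

Pipe 1: V = 2.407 m/s, Re = 8.09×10^5, ε/D = 4.07×10^-6, f = 0.01212, h_1 = f(L/D)V²/2g = 3.243 m
Pipe 2: V = 1.402 m/s, Re = 6.17×10^5, ε/D = 8.74×10^-5, f = 0.01397, h_2 = f(L/D)V²/2g = 0.3505 m
Series → Q common, losses add: H = Σh = 3.594 m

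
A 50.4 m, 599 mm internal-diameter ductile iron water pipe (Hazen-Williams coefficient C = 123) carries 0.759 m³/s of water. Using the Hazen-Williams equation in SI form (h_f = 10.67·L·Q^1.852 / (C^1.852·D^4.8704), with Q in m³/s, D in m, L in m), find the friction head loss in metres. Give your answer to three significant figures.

h_f = 10.67·50.4·0.759^1.852 / (123^1.852·0.599^4.8704) = 0.5276 m

h_f ≈ 0.528 m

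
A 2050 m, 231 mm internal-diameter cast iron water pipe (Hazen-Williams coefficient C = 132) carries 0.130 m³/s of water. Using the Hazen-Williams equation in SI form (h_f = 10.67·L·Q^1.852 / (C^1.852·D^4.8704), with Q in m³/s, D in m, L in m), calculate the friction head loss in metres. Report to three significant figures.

h_f ≈ 74.3 m

h_f = 10.67·2050·0.130^1.852 / (132^1.852·0.231^4.8704) = 74.32 m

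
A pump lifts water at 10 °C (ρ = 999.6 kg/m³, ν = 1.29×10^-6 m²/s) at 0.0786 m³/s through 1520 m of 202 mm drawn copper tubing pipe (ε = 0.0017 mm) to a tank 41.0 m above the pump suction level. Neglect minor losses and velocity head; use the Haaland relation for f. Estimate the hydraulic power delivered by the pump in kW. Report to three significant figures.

P_hyd ≈ 56.1 kW

V = 4Q/(πD²) = 2.453 m/s; Re = 3.84×10^5; ε/D = 8.42×10^-6; f = 0.01378
h_f = f(L/D)V²/2g = 31.79 m
Total head H = z + h_f = 41.0 + 31.79 = 72.79 m
P_hyd = ρgQH = 999.6·9.81·0.0786·72.79 = 56.10 kW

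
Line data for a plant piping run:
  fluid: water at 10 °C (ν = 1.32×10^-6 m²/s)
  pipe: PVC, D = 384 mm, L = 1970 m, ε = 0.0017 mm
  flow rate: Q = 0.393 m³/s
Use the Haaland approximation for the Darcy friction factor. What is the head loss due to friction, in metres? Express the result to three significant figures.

h_f ≈ 35.2 m

V = 4Q/(πD²) = 4·0.393/(π·0.384²) = 3.393 m/s
Re = VD/ν = 3.393·0.384/1.32×10^-6 = 9.87×10^5 → turbulent
ε/D = 0.0017/384 = 4.43×10^-6
Haaland: f = 0.01169
h_f = f(L/D)V²/(2g) = 0.01169·(1970/0.384)·3.393²/(2·9.81) = 35.19 m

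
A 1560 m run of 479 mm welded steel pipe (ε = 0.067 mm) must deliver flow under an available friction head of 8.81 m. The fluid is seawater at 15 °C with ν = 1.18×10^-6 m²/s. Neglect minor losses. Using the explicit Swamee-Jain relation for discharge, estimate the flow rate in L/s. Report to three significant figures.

Q ≈ 348 L/s

Swamee-Jain (Type II): Q = -0.965·√(gD⁵h_f/L)·ln[ε/(3.7D) + √(3.17ν²L/(gD³h_f))]
√(gD⁵h_f/L) = √(9.81·0.479⁵·8.81/1560) = 0.03738
ε/(3.7D) = 3.78×10^-5; √(3.17ν²L/(gD³h_f)) = 2.69×10^-5
Q = -0.965·0.03738·ln(6.473×10^-5) = 0.3479 m³/s
Check: V = 1.93 m/s, Re = 7.84×10^5, f = 0.01432, h_f = 8.86 m ≈ 8.81 m ✓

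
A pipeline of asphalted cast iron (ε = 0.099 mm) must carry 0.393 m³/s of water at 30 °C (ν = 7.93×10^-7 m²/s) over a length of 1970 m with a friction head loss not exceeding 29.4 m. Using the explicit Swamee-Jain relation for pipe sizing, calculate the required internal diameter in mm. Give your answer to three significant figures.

Swamee-Jain (Type III): D = 0.66·[ε^1.25·(LQ²/(gh_f))^4.75 + ν·Q^9.4·(L/(gh_f))^5.2]^0.04
LQ²/(gh_f) = 1.055; L/(gh_f) = 6.830
Term 1 = ε^1.25·(…)^4.75 = 1.27×10^-5; Term 2 = ν·Q^9.4·(…)^5.2 = 2.67×10^-6
D = 0.66·(1.27×10^-5 + 2.67×10^-6)^0.04 = 0.4237 m = 424 mm
Check: V = 2.79 m/s, Re = 1.49×10^6, f = 0.01486, h_f = 27.4 m ≈ 29.4 m ✓

D ≈ 424 mm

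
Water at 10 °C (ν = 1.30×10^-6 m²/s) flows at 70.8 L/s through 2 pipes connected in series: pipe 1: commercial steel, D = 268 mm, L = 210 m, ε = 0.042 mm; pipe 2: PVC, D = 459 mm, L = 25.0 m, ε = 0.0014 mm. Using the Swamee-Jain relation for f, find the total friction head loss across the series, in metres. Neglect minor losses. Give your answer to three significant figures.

Pipe 1: V = 1.255 m/s, Re = 2.59×10^5, ε/D = 1.57×10^-4, f = 0.01625, h_1 = f(L/D)V²/2g = 1.022 m
Pipe 2: V = 0.4279 m/s, Re = 1.51×10^5, ε/D = 3.05×10^-6, f = 0.01644, h_2 = f(L/D)V²/2g = 0.008356 m
Series → Q common, losses add: H = Σh = 1.031 m

H ≈ 1.03 m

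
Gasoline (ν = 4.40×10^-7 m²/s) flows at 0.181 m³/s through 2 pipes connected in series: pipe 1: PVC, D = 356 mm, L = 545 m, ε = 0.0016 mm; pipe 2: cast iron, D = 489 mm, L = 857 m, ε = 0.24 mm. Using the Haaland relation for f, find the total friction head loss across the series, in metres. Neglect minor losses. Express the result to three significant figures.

Pipe 1: V = 1.818 m/s, Re = 1.47×10^6, ε/D = 4.49×10^-6, f = 0.01097, h_1 = f(L/D)V²/2g = 2.830 m
Pipe 2: V = 0.9638 m/s, Re = 1.07×10^6, ε/D = 4.91×10^-4, f = 0.01708, h_2 = f(L/D)V²/2g = 1.417 m
Series → Q common, losses add: H = Σh = 4.247 m

H ≈ 4.25 m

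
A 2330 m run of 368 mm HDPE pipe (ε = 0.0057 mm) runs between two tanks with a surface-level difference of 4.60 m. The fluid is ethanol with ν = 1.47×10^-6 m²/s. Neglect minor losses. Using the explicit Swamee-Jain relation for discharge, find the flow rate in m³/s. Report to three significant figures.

Q ≈ 0.103 m³/s

Swamee-Jain (Type II): Q = -0.965·√(gD⁵h_f/L)·ln[ε/(3.7D) + √(3.17ν²L/(gD³h_f))]
√(gD⁵h_f/L) = √(9.81·0.368⁵·4.60/2330) = 0.01143
ε/(3.7D) = 4.19×10^-6; √(3.17ν²L/(gD³h_f)) = 8.42×10^-5
Q = -0.965·0.01143·ln(8.843×10^-5) = 0.1030 m³/s
Check: V = 0.968 m/s, Re = 2.42×10^5, f = 0.01513, h_f = 4.58 m ≈ 4.60 m ✓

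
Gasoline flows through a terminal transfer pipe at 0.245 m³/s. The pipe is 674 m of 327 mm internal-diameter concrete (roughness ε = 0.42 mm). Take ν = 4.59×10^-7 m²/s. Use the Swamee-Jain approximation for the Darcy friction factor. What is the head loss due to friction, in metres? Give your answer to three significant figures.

h_f ≈ 18.8 m

V = 4Q/(πD²) = 4·0.245/(π·0.327²) = 2.917 m/s
Re = VD/ν = 2.917·0.327/4.59×10^-7 = 2.08×10^6 → turbulent
ε/D = 0.42/327 = 0.00128
Swamee-Jain: f = 0.02107
h_f = f(L/D)V²/(2g) = 0.02107·(674/0.327)·2.917²/(2·9.81) = 18.83 m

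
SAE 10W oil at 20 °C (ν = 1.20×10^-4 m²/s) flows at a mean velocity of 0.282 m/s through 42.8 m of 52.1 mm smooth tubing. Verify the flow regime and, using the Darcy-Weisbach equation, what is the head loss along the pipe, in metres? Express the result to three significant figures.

Re = VD/ν = 0.282·0.05210/1.20×10^-4 = 122 → laminar (Re < 2300)
f = 64/Re = 0.5227
h_f = f(L/D)V²/(2g) = 0.5227·(42.8/0.05210)·0.282²/(2·9.81) = 1.741 m

h_f ≈ 1.74 m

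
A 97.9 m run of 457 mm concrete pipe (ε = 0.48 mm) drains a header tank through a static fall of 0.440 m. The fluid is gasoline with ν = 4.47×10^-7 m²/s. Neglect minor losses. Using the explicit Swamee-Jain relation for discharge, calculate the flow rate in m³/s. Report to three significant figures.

Q ≈ 0.232 m³/s

Swamee-Jain (Type II): Q = -0.965·√(gD⁵h_f/L)·ln[ε/(3.7D) + √(3.17ν²L/(gD³h_f))]
√(gD⁵h_f/L) = √(9.81·0.457⁵·0.440/97.9) = 0.02965
ε/(3.7D) = 2.84×10^-4; √(3.17ν²L/(gD³h_f)) = 1.23×10^-5
Q = -0.965·0.02965·ln(2.961×10^-4) = 0.2324 m³/s
Check: V = 1.42 m/s, Re = 1.45×10^6, f = 0.02015, h_f = 0.442 m ≈ 0.440 m ✓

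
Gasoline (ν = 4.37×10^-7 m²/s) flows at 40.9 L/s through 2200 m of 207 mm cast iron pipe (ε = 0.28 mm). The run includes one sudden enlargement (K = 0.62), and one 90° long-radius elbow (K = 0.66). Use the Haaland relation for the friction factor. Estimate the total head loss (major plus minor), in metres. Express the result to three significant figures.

V = 4Q/(πD²) = 1.215 m/s; V²/2g = 0.07528 m
Re = 5.76×10^5, ε/D = 0.00135 → f = 0.02157 (Haaland)
Major: h_f = f(L/D)·V²/2g = 0.02157·10628·0.07528 = 17.26 m
Minor: ΣK = 1.28; h_m = ΣK·V²/2g = 0.09636 m
Total H_L = 17.26 + 0.09636 = 17.36 m

H_L ≈ 17.4 m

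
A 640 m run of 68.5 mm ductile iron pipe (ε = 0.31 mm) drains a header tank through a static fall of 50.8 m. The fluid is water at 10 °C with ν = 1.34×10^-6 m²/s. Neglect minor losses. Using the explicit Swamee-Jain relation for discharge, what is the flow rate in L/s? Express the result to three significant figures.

Swamee-Jain (Type II): Q = -0.965·√(gD⁵h_f/L)·ln[ε/(3.7D) + √(3.17ν²L/(gD³h_f))]
√(gD⁵h_f/L) = √(9.81·0.0685⁵·50.8/640) = 0.001084
ε/(3.7D) = 0.00122; √(3.17ν²L/(gD³h_f)) = 1.51×10^-4
Q = -0.965·0.001084·ln(0.001374) = 0.006892 m³/s
Check: V = 1.87 m/s, Re = 9.56×10^4, f = 0.03078, h_f = 51.3 m ≈ 50.8 m ✓

Q ≈ 6.89 L/s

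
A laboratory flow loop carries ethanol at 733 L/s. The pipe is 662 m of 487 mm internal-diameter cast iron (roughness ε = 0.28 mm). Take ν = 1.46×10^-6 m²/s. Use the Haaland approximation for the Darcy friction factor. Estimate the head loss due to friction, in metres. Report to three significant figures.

V = 4Q/(πD²) = 4·0.733/(π·0.487²) = 3.935 m/s
Re = VD/ν = 3.935·0.487/1.46×10^-6 = 1.31×10^6 → turbulent
ε/D = 0.28/487 = 5.75×10^-4
Haaland: f = 0.01758
h_f = f(L/D)V²/(2g) = 0.01758·(662/0.487)·3.935²/(2·9.81) = 18.86 m

h_f ≈ 18.9 m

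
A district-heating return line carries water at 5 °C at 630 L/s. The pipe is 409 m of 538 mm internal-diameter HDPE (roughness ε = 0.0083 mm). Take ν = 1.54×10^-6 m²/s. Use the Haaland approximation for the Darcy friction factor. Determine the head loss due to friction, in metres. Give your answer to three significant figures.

V = 4Q/(πD²) = 4·0.630/(π·0.538²) = 2.771 m/s
Re = VD/ν = 2.771·0.538/1.54×10^-6 = 9.68×10^5 → turbulent
ε/D = 0.0083/538 = 1.54×10^-5
Haaland: f = 0.01193
h_f = f(L/D)V²/(2g) = 0.01193·(409/0.538)·2.771²/(2·9.81) = 3.550 m

h_f ≈ 3.55 m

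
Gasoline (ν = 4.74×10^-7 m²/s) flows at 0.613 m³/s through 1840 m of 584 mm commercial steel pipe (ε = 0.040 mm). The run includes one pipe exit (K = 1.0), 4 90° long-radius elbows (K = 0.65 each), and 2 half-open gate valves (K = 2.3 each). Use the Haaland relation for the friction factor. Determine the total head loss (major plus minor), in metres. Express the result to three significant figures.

V = 4Q/(πD²) = 2.288 m/s; V²/2g = 0.2669 m
Re = 2.82×10^6, ε/D = 6.85×10^-5 → f = 0.01189 (Haaland)
Major: h_f = f(L/D)·V²/2g = 0.01189·3151·0.2669 = 9.998 m
Minor: ΣK = 8.20; h_m = ΣK·V²/2g = 2.189 m
Total H_L = 9.998 + 2.189 = 12.19 m

H_L ≈ 12.2 m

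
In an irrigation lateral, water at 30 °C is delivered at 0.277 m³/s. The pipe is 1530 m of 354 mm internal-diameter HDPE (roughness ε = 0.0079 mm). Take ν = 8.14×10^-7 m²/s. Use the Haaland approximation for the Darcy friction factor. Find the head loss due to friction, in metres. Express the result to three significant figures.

h_f ≈ 20.4 m

V = 4Q/(πD²) = 4·0.277/(π·0.354²) = 2.814 m/s
Re = VD/ν = 2.814·0.354/8.14×10^-7 = 1.22×10^6 → turbulent
ε/D = 0.0079/354 = 2.23×10^-5
Haaland: f = 0.01168
h_f = f(L/D)V²/(2g) = 0.01168·(1530/0.354)·2.814²/(2·9.81) = 20.38 m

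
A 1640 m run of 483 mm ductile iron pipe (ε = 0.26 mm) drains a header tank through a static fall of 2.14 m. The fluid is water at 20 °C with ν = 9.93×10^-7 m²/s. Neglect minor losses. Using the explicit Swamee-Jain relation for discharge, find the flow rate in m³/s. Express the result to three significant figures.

Q ≈ 0.151 m³/s

Swamee-Jain (Type II): Q = -0.965·√(gD⁵h_f/L)·ln[ε/(3.7D) + √(3.17ν²L/(gD³h_f))]
√(gD⁵h_f/L) = √(9.81·0.483⁵·2.14/1640) = 0.01834
ε/(3.7D) = 1.45×10^-4; √(3.17ν²L/(gD³h_f)) = 4.66×10^-5
Q = -0.965·0.01834·ln(1.920×10^-4) = 0.1515 m³/s
Check: V = 0.827 m/s, Re = 4.02×10^5, f = 0.01821, h_f = 2.15 m ≈ 2.14 m ✓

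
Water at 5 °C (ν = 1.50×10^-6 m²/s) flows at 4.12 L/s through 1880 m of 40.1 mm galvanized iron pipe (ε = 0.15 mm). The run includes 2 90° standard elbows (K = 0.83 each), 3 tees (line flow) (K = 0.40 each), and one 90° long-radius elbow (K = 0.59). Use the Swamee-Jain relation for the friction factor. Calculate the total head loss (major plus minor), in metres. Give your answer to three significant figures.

V = 4Q/(πD²) = 3.262 m/s; V²/2g = 0.5424 m
Re = 8.72×10^4, ε/D = 0.00374 → f = 0.02942 (Swamee-Jain)
Major: h_f = f(L/D)·V²/2g = 0.02942·46883·0.5424 = 748.2 m
Minor: ΣK = 3.45; h_m = ΣK·V²/2g = 1.871 m
Total H_L = 748.2 + 1.871 = 750.1 m

H_L ≈ 750 m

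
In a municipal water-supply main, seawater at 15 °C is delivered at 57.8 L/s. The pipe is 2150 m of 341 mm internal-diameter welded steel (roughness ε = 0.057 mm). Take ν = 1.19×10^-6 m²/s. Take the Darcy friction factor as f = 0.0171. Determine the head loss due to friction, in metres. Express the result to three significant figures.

V = 4Q/(πD²) = 4·0.0578/(π·0.341²) = 0.6329 m/s
h_f = f(L/D)V²/(2g) = 0.01710·(2150/0.341)·0.6329²/(2·9.81) = 2.201 m

h_f ≈ 2.20 m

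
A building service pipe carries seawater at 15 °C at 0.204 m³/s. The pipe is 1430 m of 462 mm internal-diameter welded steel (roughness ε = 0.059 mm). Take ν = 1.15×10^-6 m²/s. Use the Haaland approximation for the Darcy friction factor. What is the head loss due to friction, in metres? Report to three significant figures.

h_f ≈ 3.41 m

V = 4Q/(πD²) = 4·0.204/(π·0.462²) = 1.217 m/s
Re = VD/ν = 1.217·0.462/1.15×10^-6 = 4.89×10^5 → turbulent
ε/D = 0.059/462 = 1.28×10^-4
Haaland: f = 0.01460
h_f = f(L/D)V²/(2g) = 0.01460·(1430/0.462)·1.217²/(2·9.81) = 3.411 m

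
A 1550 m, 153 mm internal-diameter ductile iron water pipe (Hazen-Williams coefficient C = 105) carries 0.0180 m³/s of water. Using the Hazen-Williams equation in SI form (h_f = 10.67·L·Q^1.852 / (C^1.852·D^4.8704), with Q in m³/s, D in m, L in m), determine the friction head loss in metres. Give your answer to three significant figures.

h_f ≈ 16.4 m

h_f = 10.67·1550·0.0180^1.852 / (105^1.852·0.153^4.8704) = 16.40 m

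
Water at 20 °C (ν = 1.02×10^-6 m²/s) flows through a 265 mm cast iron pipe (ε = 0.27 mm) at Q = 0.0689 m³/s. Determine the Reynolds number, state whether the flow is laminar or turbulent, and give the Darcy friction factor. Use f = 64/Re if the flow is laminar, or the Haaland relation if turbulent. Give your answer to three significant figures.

V = 4Q/(πD²) = 1.249 m/s
Re = VD/ν = 1.249·0.265/1.02×10^-6 = 3.25×10^5
Re > 4000 → turbulent; ε/D = 0.00102
Haaland: f = 0.02054

Re ≈ 3.25×10^5; turbulent; f ≈ 0.0205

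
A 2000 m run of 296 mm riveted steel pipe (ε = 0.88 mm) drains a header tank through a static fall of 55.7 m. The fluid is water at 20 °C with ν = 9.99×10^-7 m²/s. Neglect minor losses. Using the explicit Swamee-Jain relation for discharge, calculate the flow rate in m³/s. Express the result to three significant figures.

Q ≈ 0.171 m³/s

Swamee-Jain (Type II): Q = -0.965·√(gD⁵h_f/L)·ln[ε/(3.7D) + √(3.17ν²L/(gD³h_f))]
√(gD⁵h_f/L) = √(9.81·0.296⁵·55.7/2000) = 0.02492
ε/(3.7D) = 8.04×10^-4; √(3.17ν²L/(gD³h_f)) = 2.11×10^-5
Q = -0.965·0.02492·ln(8.246×10^-4) = 0.1707 m³/s
Check: V = 2.48 m/s, Re = 7.35×10^5, f = 0.02637, h_f = 55.9 m ≈ 55.7 m ✓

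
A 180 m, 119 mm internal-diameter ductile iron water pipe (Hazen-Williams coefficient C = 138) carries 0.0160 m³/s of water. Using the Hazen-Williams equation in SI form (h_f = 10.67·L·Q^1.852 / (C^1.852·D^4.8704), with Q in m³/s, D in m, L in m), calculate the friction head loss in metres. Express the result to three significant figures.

h_f = 10.67·180·0.0160^1.852 / (138^1.852·0.119^4.8704) = 3.140 m

h_f ≈ 3.14 m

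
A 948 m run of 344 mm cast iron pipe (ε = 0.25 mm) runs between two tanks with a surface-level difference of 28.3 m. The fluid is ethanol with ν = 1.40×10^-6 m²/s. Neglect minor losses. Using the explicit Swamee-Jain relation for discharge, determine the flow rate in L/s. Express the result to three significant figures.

Swamee-Jain (Type II): Q = -0.965·√(gD⁵h_f/L)·ln[ε/(3.7D) + √(3.17ν²L/(gD³h_f))]
√(gD⁵h_f/L) = √(9.81·0.344⁵·28.3/948) = 0.03756
ε/(3.7D) = 1.96×10^-4; √(3.17ν²L/(gD³h_f)) = 2.28×10^-5
Q = -0.965·0.03756·ln(2.192×10^-4) = 0.3054 m³/s
Check: V = 3.29 m/s, Re = 8.07×10^5, f = 0.01877, h_f = 28.5 m ≈ 28.3 m ✓

Q ≈ 305 L/s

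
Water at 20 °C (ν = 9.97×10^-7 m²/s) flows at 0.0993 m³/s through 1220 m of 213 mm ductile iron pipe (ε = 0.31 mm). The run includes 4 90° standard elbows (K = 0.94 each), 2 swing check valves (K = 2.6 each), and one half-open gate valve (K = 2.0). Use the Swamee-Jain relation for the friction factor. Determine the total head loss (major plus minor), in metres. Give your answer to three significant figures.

V = 4Q/(πD²) = 2.787 m/s; V²/2g = 0.3958 m
Re = 5.95×10^5, ε/D = 0.00146 → f = 0.02206 (Swamee-Jain)
Major: h_f = f(L/D)·V²/2g = 0.02206·5728·0.3958 = 50.00 m
Minor: ΣK = 11.0; h_m = ΣK·V²/2g = 4.338 m
Total H_L = 50.00 + 4.338 = 54.34 m

H_L ≈ 54.3 m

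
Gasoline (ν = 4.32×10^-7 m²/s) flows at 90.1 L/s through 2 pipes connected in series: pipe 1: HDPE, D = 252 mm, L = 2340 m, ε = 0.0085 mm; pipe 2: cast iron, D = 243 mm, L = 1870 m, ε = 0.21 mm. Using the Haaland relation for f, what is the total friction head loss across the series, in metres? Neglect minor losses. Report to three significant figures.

H ≈ 47.3 m

Pipe 1: V = 1.806 m/s, Re = 1.05×10^6, ε/D = 3.37×10^-5, f = 0.01214, h_1 = f(L/D)V²/2g = 18.76 m
Pipe 2: V = 1.943 m/s, Re = 1.09×10^6, ε/D = 8.64×10^-4, f = 0.01927, h_2 = f(L/D)V²/2g = 28.52 m
Series → Q common, losses add: H = Σh = 47.28 m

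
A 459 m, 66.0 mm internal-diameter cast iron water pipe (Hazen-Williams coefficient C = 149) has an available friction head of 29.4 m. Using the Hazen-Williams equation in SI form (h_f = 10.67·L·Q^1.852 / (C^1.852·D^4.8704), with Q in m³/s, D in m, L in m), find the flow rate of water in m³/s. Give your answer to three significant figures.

Rearranging: Q = [h_f·C^1.852·D^4.8704 / (10.67·L)]^(1/1.852)
Q = [29.4·149^1.852·0.0660^4.8704 / (10.67·459)]^0.540 = 0.007400 m³/s

Q ≈ 0.00740 m³/s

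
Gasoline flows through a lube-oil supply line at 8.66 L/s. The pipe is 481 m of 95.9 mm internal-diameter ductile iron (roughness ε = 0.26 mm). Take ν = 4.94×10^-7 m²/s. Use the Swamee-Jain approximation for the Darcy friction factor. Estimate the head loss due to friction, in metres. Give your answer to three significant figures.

V = 4Q/(πD²) = 4·0.00866/(π·0.0959²) = 1.199 m/s
Re = VD/ν = 1.199·0.0959/4.94×10^-7 = 2.33×10^5 → turbulent
ε/D = 0.26/95.9 = 0.00271
Swamee-Jain: f = 0.02623
h_f = f(L/D)V²/(2g) = 0.02623·(481/0.0959)·1.199²/(2·9.81) = 9.637 m

h_f ≈ 9.64 m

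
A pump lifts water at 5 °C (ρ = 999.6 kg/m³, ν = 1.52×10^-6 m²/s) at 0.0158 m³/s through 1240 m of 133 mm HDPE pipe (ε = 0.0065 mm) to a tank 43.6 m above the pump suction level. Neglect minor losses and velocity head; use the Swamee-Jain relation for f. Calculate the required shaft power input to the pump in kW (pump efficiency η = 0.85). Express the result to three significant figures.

V = 4Q/(πD²) = 1.137 m/s; Re = 9.95×10^4; ε/D = 4.89×10^-5; f = 0.01817
h_f = f(L/D)V²/2g = 11.17 m
Total head H = z + h_f = 43.6 + 11.17 = 54.77 m
P_hyd = ρgQH = 999.6·9.81·0.0158·54.77 = 8.486 kW
P_shaft = P_hyd/η = 8.486/0.85 = 9.983 kW

P_shaft ≈ 9.98 kW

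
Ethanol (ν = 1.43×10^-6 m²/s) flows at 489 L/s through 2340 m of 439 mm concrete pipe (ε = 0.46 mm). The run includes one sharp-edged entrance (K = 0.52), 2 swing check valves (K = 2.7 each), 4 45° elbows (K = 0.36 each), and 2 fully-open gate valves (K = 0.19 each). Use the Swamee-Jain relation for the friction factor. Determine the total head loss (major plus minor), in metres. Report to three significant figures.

V = 4Q/(πD²) = 3.231 m/s; V²/2g = 0.5320 m
Re = 9.92×10^5, ε/D = 0.00105 → f = 0.02025 (Swamee-Jain)
Major: h_f = f(L/D)·V²/2g = 0.02025·5330·0.5320 = 57.41 m
Minor: ΣK = 7.74; h_m = ΣK·V²/2g = 4.117 m
Total H_L = 57.41 + 4.117 = 61.53 m

H_L ≈ 61.5 m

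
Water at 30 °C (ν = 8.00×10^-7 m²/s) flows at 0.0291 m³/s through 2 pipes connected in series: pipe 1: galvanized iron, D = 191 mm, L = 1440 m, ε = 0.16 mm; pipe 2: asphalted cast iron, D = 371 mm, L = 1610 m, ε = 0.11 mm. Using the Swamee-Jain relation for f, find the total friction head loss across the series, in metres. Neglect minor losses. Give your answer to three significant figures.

Pipe 1: V = 1.016 m/s, Re = 2.42×10^5, ε/D = 8.38×10^-4, f = 0.02028, h_1 = f(L/D)V²/2g = 8.038 m
Pipe 2: V = 0.2692 m/s, Re = 1.25×10^5, ε/D = 2.96×10^-4, f = 0.01886, h_2 = f(L/D)V²/2g = 0.3023 m
Series → Q common, losses add: H = Σh = 8.340 m

H ≈ 8.34 m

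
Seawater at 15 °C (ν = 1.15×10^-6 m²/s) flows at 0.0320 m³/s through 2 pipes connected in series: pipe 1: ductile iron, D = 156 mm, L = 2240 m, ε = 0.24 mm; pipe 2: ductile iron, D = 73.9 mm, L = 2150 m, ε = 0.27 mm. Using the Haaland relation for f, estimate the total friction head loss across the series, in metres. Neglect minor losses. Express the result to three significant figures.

H ≈ 2350 m

Pipe 1: V = 1.674 m/s, Re = 2.27×10^5, ε/D = 0.00154, f = 0.02274, h_1 = f(L/D)V²/2g = 46.65 m
Pipe 2: V = 7.461 m/s, Re = 4.79×10^5, ε/D = 0.00365, f = 0.02796, h_2 = f(L/D)V²/2g = 2307 m
Series → Q common, losses add: H = Σh = 2354 m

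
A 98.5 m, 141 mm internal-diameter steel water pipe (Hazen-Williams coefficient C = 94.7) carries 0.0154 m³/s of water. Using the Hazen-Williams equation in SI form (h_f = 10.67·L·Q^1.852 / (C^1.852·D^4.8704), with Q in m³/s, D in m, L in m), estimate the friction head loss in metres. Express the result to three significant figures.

h_f ≈ 1.41 m

h_f = 10.67·98.5·0.0154^1.852 / (94.7^1.852·0.141^4.8704) = 1.407 m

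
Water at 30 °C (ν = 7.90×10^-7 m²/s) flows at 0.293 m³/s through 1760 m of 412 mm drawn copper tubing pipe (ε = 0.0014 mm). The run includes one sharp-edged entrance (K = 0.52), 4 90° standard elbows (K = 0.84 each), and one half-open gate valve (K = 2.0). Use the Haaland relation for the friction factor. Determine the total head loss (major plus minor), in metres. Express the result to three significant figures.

V = 4Q/(πD²) = 2.198 m/s; V²/2g = 0.2462 m
Re = 1.15×10^6, ε/D = 3.40×10^-6 → f = 0.01139 (Haaland)
Major: h_f = f(L/D)·V²/2g = 0.01139·4272·0.2462 = 11.98 m
Minor: ΣK = 5.88; h_m = ΣK·V²/2g = 1.448 m
Total H_L = 11.98 + 1.448 = 13.42 m

H_L ≈ 13.4 m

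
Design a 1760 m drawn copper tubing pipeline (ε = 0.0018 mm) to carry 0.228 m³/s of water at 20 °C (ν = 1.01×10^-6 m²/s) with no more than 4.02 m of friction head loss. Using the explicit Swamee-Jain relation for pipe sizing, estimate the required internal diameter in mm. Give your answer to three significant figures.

Swamee-Jain (Type III): D = 0.66·[ε^1.25·(LQ²/(gh_f))^4.75 + ν·Q^9.4·(L/(gh_f))^5.2]^0.04
LQ²/(gh_f) = 2.320; L/(gh_f) = 44.63
Term 1 = ε^1.25·(…)^4.75 = 3.59×10^-6; Term 2 = ν·Q^9.4·(…)^5.2 = 3.52×10^-4
D = 0.66·(3.59×10^-6 + 3.52×10^-4)^0.04 = 0.4804 m = 480 mm
Check: V = 1.26 m/s, Re = 5.98×10^5, f = 0.01275, h_f = 3.77 m ≈ 4.02 m ✓

D ≈ 480 mm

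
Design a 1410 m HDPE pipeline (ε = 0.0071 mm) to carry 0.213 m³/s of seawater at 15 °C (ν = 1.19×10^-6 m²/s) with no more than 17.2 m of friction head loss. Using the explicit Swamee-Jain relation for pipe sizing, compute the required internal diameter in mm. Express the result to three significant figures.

Swamee-Jain (Type III): D = 0.66·[ε^1.25·(LQ²/(gh_f))^4.75 + ν·Q^9.4·(L/(gh_f))^5.2]^0.04
LQ²/(gh_f) = 0.3791; L/(gh_f) = 8.356
Term 1 = ε^1.25·(…)^4.75 = 3.66×10^-9; Term 2 = ν·Q^9.4·(…)^5.2 = 3.60×10^-8
D = 0.66·(3.66×10^-9 + 3.60×10^-8)^0.04 = 0.3338 m = 334 mm
Check: V = 2.43 m/s, Re = 6.83×10^5, f = 0.01279, h_f = 16.3 m ≈ 17.2 m ✓

D ≈ 334 mm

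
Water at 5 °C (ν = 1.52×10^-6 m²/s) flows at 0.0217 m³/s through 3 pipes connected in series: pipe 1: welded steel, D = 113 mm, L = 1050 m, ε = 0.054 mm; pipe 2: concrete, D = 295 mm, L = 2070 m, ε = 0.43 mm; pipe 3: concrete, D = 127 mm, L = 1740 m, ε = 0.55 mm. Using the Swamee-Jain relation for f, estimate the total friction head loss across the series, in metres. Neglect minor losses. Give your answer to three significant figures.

H ≈ 105 m

Pipe 1: V = 2.164 m/s, Re = 1.61×10^5, ε/D = 4.78×10^-4, f = 0.01922, h_1 = f(L/D)V²/2g = 42.62 m
Pipe 2: V = 0.3175 m/s, Re = 6.16×10^4, ε/D = 0.00146, f = 0.02486, h_2 = f(L/D)V²/2g = 0.8963 m
Pipe 3: V = 1.713 m/s, Re = 1.43×10^5, ε/D = 0.00433, f = 0.03003, h_3 = f(L/D)V²/2g = 61.53 m
Series → Q common, losses add: H = Σh = 105.0 m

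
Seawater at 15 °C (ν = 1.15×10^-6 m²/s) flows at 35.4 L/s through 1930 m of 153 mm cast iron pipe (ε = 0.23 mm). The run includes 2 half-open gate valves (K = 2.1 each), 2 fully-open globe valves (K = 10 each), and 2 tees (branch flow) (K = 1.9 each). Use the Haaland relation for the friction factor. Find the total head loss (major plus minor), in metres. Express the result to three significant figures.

V = 4Q/(πD²) = 1.925 m/s; V²/2g = 0.1890 m
Re = 2.56×10^5, ε/D = 0.00150 → f = 0.02253 (Haaland)
Major: h_f = f(L/D)·V²/2g = 0.02253·12614·0.1890 = 53.71 m
Minor: ΣK = 28.0; h_m = ΣK·V²/2g = 5.291 m
Total H_L = 53.71 + 5.291 = 59.00 m

H_L ≈ 59.0 m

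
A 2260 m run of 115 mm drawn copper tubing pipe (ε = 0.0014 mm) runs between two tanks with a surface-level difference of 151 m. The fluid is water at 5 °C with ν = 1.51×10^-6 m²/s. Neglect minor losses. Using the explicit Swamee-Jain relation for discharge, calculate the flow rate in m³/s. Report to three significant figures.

Swamee-Jain (Type II): Q = -0.965·√(gD⁵h_f/L)·ln[ε/(3.7D) + √(3.17ν²L/(gD³h_f))]
√(gD⁵h_f/L) = √(9.81·0.115⁵·151/2260) = 0.003631
ε/(3.7D) = 3.29×10^-6; √(3.17ν²L/(gD³h_f)) = 8.52×10^-5
Q = -0.965·0.003631·ln(8.844×10^-5) = 0.03270 m³/s
Check: V = 3.15 m/s, Re = 2.40×10^5, f = 0.01512, h_f = 150 m ≈ 151 m ✓

Q ≈ 0.0327 m³/s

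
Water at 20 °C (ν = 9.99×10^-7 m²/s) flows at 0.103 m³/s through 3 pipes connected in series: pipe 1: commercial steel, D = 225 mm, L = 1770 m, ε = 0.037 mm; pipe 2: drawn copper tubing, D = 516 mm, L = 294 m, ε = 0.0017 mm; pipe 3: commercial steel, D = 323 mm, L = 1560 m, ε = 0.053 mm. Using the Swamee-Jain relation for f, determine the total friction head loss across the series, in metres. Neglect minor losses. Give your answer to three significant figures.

H ≈ 46.4 m

Pipe 1: V = 2.590 m/s, Re = 5.83×10^5, ε/D = 1.64×10^-4, f = 0.01496, h_1 = f(L/D)V²/2g = 40.24 m
Pipe 2: V = 0.4925 m/s, Re = 2.54×10^5, ε/D = 3.29×10^-6, f = 0.01486, h_2 = f(L/D)V²/2g = 0.1047 m
Pipe 3: V = 1.257 m/s, Re = 4.06×10^5, ε/D = 1.64×10^-4, f = 0.01548, h_3 = f(L/D)V²/2g = 6.020 m
Series → Q common, losses add: H = Σh = 46.37 m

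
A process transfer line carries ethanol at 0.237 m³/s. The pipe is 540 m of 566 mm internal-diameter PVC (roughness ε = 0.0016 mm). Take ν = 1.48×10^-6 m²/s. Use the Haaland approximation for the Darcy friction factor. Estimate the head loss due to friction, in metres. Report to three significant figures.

h_f ≈ 0.599 m

V = 4Q/(πD²) = 4·0.237/(π·0.566²) = 0.9419 m/s
Re = VD/ν = 0.9419·0.566/1.48×10^-6 = 3.60×10^5 → turbulent
ε/D = 0.0016/566 = 2.83×10^-6
Haaland: f = 0.01389
h_f = f(L/D)V²/(2g) = 0.01389·(540/0.566)·0.9419²/(2·9.81) = 0.5992 m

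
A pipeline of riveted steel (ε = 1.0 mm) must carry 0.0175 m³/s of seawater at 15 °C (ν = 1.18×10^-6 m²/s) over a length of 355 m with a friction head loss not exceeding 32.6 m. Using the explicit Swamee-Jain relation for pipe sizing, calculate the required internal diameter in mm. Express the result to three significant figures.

Swamee-Jain (Type III): D = 0.66·[ε^1.25·(LQ²/(gh_f))^4.75 + ν·Q^9.4·(L/(gh_f))^5.2]^0.04
LQ²/(gh_f) = 3.400×10^-4; L/(gh_f) = 1.110
Term 1 = ε^1.25·(…)^4.75 = 5.95×10^-21; Term 2 = ν·Q^9.4·(…)^5.2 = 6.20×10^-23
D = 0.66·(5.95×10^-21 + 6.20×10^-23)^0.04 = 0.1025 m = 102 mm
Check: V = 2.12 m/s, Re = 1.84×10^5, f = 0.03809, h_f = 30.3 m ≈ 32.6 m ✓

D ≈ 102 mm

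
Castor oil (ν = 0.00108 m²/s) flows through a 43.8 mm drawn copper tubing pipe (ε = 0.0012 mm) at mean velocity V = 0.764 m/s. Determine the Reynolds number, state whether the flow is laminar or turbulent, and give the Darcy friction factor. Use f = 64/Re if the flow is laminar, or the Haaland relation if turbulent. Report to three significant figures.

Re ≈ 31.0; laminar; f = 64/Re ≈ 2.07

Re = VD/ν = 0.7640·0.0438/0.00108 = 31.0
Re < 2300 → laminar → f = 64/Re = 2.066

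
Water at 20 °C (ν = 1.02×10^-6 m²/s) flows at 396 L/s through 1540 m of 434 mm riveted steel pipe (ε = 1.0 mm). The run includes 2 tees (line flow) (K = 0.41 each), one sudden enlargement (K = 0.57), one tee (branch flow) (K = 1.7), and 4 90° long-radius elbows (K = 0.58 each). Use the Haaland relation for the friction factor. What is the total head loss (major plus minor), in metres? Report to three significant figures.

H_L ≈ 33.7 m

V = 4Q/(πD²) = 2.677 m/s; V²/2g = 0.3652 m
Re = 1.14×10^6, ε/D = 0.00230 → f = 0.02451 (Haaland)
Major: h_f = f(L/D)·V²/2g = 0.02451·3548·0.3652 = 31.76 m
Minor: ΣK = 5.41; h_m = ΣK·V²/2g = 1.976 m
Total H_L = 31.76 + 1.976 = 33.73 m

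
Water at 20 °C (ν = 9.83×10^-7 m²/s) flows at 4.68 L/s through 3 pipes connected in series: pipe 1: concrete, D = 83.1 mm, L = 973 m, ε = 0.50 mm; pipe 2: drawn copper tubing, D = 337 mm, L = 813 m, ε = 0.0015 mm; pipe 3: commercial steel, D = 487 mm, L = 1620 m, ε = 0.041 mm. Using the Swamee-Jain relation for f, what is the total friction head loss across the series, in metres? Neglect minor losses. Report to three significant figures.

H ≈ 14.9 m

Pipe 1: V = 0.8629 m/s, Re = 7.29×10^4, ε/D = 0.00602, f = 0.03357, h_1 = f(L/D)V²/2g = 14.92 m
Pipe 2: V = 0.05247 m/s, Re = 1.80×10^4, ε/D = 4.45×10^-6, f = 0.02653, h_2 = f(L/D)V²/2g = 0.008979 m
Pipe 3: V = 0.02512 m/s, Re = 1.24×10^4, ε/D = 8.42×10^-5, f = 0.02935, h_3 = f(L/D)V²/2g = 0.003142 m
Series → Q common, losses add: H = Σh = 14.93 m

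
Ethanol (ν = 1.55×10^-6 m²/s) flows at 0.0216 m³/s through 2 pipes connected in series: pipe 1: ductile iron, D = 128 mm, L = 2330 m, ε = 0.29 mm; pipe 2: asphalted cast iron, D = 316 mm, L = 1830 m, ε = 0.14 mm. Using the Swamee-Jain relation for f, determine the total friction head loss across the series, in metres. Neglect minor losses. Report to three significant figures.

Pipe 1: V = 1.679 m/s, Re = 1.39×10^5, ε/D = 0.00227, f = 0.02558, h_1 = f(L/D)V²/2g = 66.87 m
Pipe 2: V = 0.2754 m/s, Re = 5.61×10^4, ε/D = 4.43×10^-4, f = 0.02199, h_2 = f(L/D)V²/2g = 0.4924 m
Series → Q common, losses add: H = Σh = 67.36 m

H ≈ 67.4 m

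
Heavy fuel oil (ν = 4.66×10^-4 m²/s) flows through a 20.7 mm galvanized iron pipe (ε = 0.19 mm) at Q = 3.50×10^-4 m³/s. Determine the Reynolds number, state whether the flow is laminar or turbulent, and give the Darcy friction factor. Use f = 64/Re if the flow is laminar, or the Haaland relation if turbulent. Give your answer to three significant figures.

Re ≈ 46.2; laminar; f = 64/Re ≈ 1.39

V = 4Q/(πD²) = 1.040 m/s
Re = VD/ν = 1.040·0.0207/4.66×10^-4 = 46.2
Re < 2300 → laminar → f = 64/Re = 1.385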